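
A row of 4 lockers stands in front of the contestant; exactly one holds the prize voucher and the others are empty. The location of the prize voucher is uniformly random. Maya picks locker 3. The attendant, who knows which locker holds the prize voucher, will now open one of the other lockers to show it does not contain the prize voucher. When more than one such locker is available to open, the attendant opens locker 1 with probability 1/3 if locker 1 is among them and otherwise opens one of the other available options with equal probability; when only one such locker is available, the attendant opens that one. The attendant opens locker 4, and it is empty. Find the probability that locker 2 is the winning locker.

Consider each possible location of the prize voucher in turn.
If it is in locker 1 (prior 1/4): locker 1 holds the prize so is unavailable; the attendant chooses uniformly among the 2 others, probability 1/2; weight (1/4)·(1/2) = 1/8.
If it is in locker 2 (prior 1/4): locker 1 is available but not opened, probability 2/3; weight (1/4)·(2/3) = 1/6.
If it is in locker 3 (prior 1/4): locker 1 is available but not opened; locker 4 gets probability (1 − 1/3)/2 = 1/3; weight (1/4)·(1/3) = 1/12.
If it is in locker 4 (prior 1/4): the attendant opened locker 4, so this case is ruled out; weight (1/4)·0 = 0.
The weights sum to 3/8.
So P(the prize voucher in locker 2 | the attendant opened locker 4) = (1/6) / (3/8) = 4/9.

4/9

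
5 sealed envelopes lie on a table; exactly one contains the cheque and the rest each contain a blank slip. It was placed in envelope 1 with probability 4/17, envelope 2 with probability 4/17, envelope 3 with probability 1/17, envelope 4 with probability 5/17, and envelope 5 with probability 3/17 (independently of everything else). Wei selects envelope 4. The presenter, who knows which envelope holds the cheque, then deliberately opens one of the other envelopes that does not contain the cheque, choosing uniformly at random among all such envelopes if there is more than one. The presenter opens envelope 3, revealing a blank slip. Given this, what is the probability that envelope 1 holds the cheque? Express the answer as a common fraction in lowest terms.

Apply Bayes' rule, conditioning on where the cheque actually is.
If it is in either of envelopes 1 and 2 (prior 4/17 each): the presenter has 3 equally likely choices, so probability 1/3; weight (4/17)·(1/3) = 4/51 each.
If it is in envelope 3 (prior 1/17): the presenter opened envelope 3, so this case is ruled out; weight (1/17)·0 = 0.
If it is in envelope 4 (prior 5/17): the presenter has 4 equally likely choices, so probability 1/4; weight (5/17)·(1/4) = 5/68.
If it is in envelope 5 (prior 3/17): the presenter has 3 equally likely choices, so probability 1/3; weight (3/17)·(1/3) = 1/17.
The weights sum to 59/204.
So P(the cheque in envelope 1 | the presenter opened envelope 3) = (4/51) / (59/204) = 16/59.

16/59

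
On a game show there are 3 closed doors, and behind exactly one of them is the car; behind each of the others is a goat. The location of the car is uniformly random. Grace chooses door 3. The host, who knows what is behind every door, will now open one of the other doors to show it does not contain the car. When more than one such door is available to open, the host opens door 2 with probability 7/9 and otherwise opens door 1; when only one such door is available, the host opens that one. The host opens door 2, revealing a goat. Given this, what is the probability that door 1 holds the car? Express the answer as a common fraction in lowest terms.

Apply Bayes' rule, conditioning on where the car actually is.
If it is behind door 1 (prior 1/3): only door 2 is available, probability 1; weight (1/3)·1 = 1/3.
If it is behind door 2 (prior 1/3): the host opened door 2, so this case is ruled out; weight (1/3)·0 = 0.
If it is behind door 3 (prior 1/3): door 2 is available, opened with probability 7/9; weight (1/3)·(7/9) = 7/27.
The weights sum to 16/27.
So P(the car behind door 1 | the host opened door 2) = (1/3) / (16/27) = 9/16.

9/16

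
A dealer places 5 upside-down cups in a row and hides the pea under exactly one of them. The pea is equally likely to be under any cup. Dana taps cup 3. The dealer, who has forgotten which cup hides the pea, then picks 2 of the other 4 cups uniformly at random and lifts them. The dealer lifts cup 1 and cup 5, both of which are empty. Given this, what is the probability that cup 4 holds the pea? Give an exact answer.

1/3

Because the dealer chose which cups to lift without knowing where the pea is, the choice is independent of the prize location. Learning that none of the 2 opened cups holds the pea simply rules out those 2 locations and leaves the remaining 3 cups still equally likely by symmetry.
So P(the pea under cup 4) = 1/3.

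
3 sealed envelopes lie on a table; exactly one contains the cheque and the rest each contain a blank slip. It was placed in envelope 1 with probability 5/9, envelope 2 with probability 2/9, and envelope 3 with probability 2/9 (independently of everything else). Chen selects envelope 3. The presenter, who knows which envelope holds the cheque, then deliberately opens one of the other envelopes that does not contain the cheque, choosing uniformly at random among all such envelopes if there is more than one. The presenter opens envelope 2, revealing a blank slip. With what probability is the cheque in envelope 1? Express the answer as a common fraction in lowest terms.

5/6

Condition on the true location of the cheque.
If it is in envelope 1 (prior 5/9): the presenter has no choice, probability 1; weight (5/9)·1 = 5/9.
If it is in envelope 2 (prior 2/9): the presenter opened envelope 2, so this case is ruled out; weight (2/9)·0 = 0.
If it is in envelope 3 (prior 2/9): the presenter has 2 equally likely choices, so probability 1/2; weight (2/9)·(1/2) = 1/9.
The weights sum to 2/3.
So P(the cheque in envelope 1 | the presenter opened envelope 2) = (5/9) / (2/3) = 5/6.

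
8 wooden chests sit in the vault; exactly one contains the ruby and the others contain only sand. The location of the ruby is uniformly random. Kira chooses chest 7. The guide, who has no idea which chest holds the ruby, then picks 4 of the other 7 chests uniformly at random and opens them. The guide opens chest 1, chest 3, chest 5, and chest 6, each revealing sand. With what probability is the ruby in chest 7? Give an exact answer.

Apply Bayes' rule, conditioning on where the ruby actually is.
If it is in any of chests 1, 3, 5, and 6 (prior 1/8 each): that chest was opened and seen not to hold the prize — ruled out; weight (1/8)·0 = 0 each.
If it is in any of chests 2, 4, 7, and 8 (prior 1/8 each): the guide picks exactly this set with probability 1/35 regardless, and none is the prize; weight (1/8)·(1/35) = 1/280 each.
The weights sum to 1/70.
So P(the ruby in chest 7 | the guide opened chest 1, chest 3, chest 5, and chest 6) = (1/280) / (1/70) = 1/4.

1/4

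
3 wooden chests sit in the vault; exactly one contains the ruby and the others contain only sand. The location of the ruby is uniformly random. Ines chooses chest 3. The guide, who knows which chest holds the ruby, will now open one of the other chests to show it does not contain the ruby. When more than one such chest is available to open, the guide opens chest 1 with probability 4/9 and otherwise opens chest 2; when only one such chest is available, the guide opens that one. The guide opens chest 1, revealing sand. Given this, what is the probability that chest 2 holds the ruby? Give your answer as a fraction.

Apply Bayes' rule, conditioning on where the ruby actually is.
If it is in chest 1 (prior 1/3): the guide opened chest 1, so this case is ruled out; weight (1/3)·0 = 0.
If it is in chest 2 (prior 1/3): only chest 1 is available, probability 1; weight (1/3)·1 = 1/3.
If it is in chest 3 (prior 1/3): chest 1 is available, opened with probability 4/9; weight (1/3)·(4/9) = 4/27.
The weights sum to 13/27.
So P(the ruby in chest 2 | the guide opened chest 1) = (1/3) / (13/27) = 9/13.

9/13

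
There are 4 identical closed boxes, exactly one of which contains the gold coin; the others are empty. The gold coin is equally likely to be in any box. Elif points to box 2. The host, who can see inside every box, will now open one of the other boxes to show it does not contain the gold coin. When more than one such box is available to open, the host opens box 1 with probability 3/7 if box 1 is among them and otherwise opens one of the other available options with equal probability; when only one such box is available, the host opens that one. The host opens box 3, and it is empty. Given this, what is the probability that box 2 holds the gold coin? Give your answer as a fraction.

4/19

Apply Bayes' rule, conditioning on where the gold coin actually is.
If it is in box 1 (prior 1/4): box 1 holds the prize so is unavailable; the host chooses uniformly among the 2 others, probability 1/2; weight (1/4)·(1/2) = 1/8.
If it is in box 2 (prior 1/4): box 1 is available but not opened; box 3 gets probability (1 − 3/7)/2 = 2/7; weight (1/4)·(2/7) = 1/14.
If it is in box 3 (prior 1/4): the host opened box 3, so this case is ruled out; weight (1/4)·0 = 0.
If it is in box 4 (prior 1/4): box 1 is available but not opened, probability 4/7; weight (1/4)·(4/7) = 1/7.
The weights sum to 19/56.
So P(the gold coin in box 2 | the host opened box 3) = (1/14) / (19/56) = 4/19.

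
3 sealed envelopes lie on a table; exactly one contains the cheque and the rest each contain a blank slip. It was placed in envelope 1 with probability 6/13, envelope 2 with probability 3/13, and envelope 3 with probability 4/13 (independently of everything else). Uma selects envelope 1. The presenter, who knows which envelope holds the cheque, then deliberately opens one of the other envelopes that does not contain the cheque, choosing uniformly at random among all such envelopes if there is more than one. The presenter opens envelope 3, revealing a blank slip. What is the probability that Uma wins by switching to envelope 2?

1/2

Condition on the true location of the cheque.
If it is in envelope 1 (prior 6/13): the presenter has 2 equally likely choices, so probability 1/2; weight (6/13)·(1/2) = 3/13.
If it is in envelope 2 (prior 3/13): the presenter has no choice, probability 1; weight (3/13)·1 = 3/13.
If it is in envelope 3 (prior 4/13): the presenter opened envelope 3, so this case is ruled out; weight (4/13)·0 = 0.
The weights sum to 6/13.
So P(the cheque in envelope 2 | the presenter opened envelope 3) = (3/13) / (6/13) = 1/2.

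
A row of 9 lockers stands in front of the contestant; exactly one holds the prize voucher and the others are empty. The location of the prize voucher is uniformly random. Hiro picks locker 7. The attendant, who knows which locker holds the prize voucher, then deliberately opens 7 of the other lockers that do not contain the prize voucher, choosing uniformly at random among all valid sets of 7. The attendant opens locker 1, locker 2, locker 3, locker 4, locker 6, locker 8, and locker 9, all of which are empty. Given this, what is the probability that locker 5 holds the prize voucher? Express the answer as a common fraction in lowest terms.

Consider each possible location of the prize voucher in turn.
If it is in any of lockers 1, 2, 3, 4, 6, 8, and 9 (prior 1/9 each): that locker was opened and seen not to hold the prize — ruled out; weight (1/9)·0 = 0 each.
If it is in locker 5 (prior 1/9): the attendant has no choice, probability 1; weight (1/9)·1 = 1/9.
If it is in locker 7 (prior 1/9): the attendant has 8 equally likely choices, so probability 1/8; weight (1/9)·(1/8) = 1/72.
The weights sum to 1/8.
So P(the prize voucher in locker 5 | the attendant opened locker 1, locker 2, locker 3, locker 4, locker 6, locker 8, and locker 9) = (1/9) / (1/8) = 8/9.

8/9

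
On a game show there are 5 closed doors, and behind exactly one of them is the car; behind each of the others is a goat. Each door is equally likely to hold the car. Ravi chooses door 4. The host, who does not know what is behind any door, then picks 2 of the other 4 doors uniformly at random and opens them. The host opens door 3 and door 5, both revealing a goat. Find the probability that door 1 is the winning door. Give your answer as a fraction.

1/3

Condition on the true location of the car.
If it is behind any of doors 1, 2, and 4 (prior 1/5 each): the host picks exactly this set with probability 1/6 regardless, and none is the prize; weight (1/5)·(1/6) = 1/30 each.
If it is behind either of doors 3 and 5 (prior 1/5 each): that door was opened and seen not to hold the prize — ruled out; weight (1/5)·0 = 0 each.
The weights sum to 1/10.
So P(the car behind door 1 | the host opened door 3 and door 5) = (1/30) / (1/10) = 1/3.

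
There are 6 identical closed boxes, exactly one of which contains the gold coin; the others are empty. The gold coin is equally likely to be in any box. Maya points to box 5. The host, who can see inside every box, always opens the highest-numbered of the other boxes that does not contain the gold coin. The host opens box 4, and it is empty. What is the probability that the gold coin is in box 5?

Apply Bayes' rule, conditioning on where the gold coin actually is.
If it is in any of boxes 1, 2, 3, and 5 (prior 1/6 each): the host would have opened box 6 instead, probability 0; weight (1/6)·0 = 0 each.
If it is in box 4 (prior 1/6): the host opened box 4, so this case is ruled out; weight (1/6)·0 = 0.
If it is in box 6 (prior 1/6): box 4 is the highest-numbered option available, probability 1; weight (1/6)·1 = 1/6.
The weights sum to 1/6.
So P(the gold coin in box 5 | the host opened box 4) = 0 / (1/6) = 0.

0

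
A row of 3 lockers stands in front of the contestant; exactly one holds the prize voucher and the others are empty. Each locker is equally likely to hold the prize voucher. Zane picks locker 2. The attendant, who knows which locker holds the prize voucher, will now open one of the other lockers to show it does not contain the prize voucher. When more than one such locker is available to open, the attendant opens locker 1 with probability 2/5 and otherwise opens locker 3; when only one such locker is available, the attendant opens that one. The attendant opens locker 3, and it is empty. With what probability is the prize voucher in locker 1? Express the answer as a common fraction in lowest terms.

5/8

Apply Bayes' rule, conditioning on where the prize voucher actually is.
If it is in locker 1 (prior 1/3): only locker 3 is available, probability 1; weight (1/3)·1 = 1/3.
If it is in locker 2 (prior 1/3): locker 1 is available but not opened, probability 3/5; weight (1/3)·(3/5) = 1/5.
If it is in locker 3 (prior 1/3): the attendant opened locker 3, so this case is ruled out; weight (1/3)·0 = 0.
The weights sum to 8/15.
So P(the prize voucher in locker 1 | the attendant opened locker 3) = (1/3) / (8/15) = 5/8.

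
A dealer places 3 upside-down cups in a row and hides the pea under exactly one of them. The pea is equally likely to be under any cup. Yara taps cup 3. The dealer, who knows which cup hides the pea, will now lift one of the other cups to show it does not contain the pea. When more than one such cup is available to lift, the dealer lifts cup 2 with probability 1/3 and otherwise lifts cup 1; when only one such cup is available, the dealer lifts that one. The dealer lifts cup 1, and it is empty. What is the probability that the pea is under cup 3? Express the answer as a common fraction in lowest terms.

2/5

Consider each possible location of the pea in turn.
If it is under cup 1 (prior 1/3): the dealer opened cup 1, so this case is ruled out; weight (1/3)·0 = 0.
If it is under cup 2 (prior 1/3): only cup 1 is available, probability 1; weight (1/3)·1 = 1/3.
If it is under cup 3 (prior 1/3): cup 2 is available but not opened, probability 2/3; weight (1/3)·(2/3) = 2/9.
The weights sum to 5/9.
So P(the pea under cup 3 | the dealer opened cup 1) = (2/9) / (5/9) = 2/5.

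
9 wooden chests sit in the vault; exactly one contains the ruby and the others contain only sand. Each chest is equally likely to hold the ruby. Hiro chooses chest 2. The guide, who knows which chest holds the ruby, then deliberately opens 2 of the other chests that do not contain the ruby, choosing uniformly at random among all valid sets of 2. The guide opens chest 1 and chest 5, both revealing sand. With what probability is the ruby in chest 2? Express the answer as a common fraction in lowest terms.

1/9

Consider each possible location of the ruby in turn.
If it is in either of chests 1 and 5 (prior 1/9 each): that chest was opened and seen not to hold the prize — ruled out; weight (1/9)·0 = 0 each.
If it is in chest 2 (prior 1/9): the guide has 28 equally likely choices, so probability 1/28; weight (1/9)·(1/28) = 1/252.
If it is in any of chests 3, 4, 6, 7, 8, and 9 (prior 1/9 each): the guide has 21 equally likely choices, so probability 1/21; weight (1/9)·(1/21) = 1/189 each.
The weights sum to 1/28.
So P(the ruby in chest 2 | the guide opened chest 1 and chest 5) = (1/252) / (1/28) = 1/9.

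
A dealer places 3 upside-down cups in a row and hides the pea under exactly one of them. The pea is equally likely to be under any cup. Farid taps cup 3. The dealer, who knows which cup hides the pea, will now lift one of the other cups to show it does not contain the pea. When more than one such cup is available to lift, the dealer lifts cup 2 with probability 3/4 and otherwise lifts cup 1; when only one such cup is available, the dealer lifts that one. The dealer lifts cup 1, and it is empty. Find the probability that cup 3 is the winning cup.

1/5

Condition on the true location of the pea.
If it is under cup 1 (prior 1/3): the dealer opened cup 1, so this case is ruled out; weight (1/3)·0 = 0.
If it is under cup 2 (prior 1/3): only cup 1 is available, probability 1; weight (1/3)·1 = 1/3.
If it is under cup 3 (prior 1/3): cup 2 is available but not opened, probability 1/4; weight (1/3)·(1/4) = 1/12.
The weights sum to 5/12.
So P(the pea under cup 3 | the dealer opened cup 1) = (1/12) / (5/12) = 1/5.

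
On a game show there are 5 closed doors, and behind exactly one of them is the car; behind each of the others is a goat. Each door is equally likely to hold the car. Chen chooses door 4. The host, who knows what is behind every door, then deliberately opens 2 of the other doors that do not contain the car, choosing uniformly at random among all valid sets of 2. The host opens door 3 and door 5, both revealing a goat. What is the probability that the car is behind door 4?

1/5

Condition on the true location of the car.
If it is behind either of doors 1 and 2 (prior 1/5 each): the host has 3 equally likely choices, so probability 1/3; weight (1/5)·(1/3) = 1/15 each.
If it is behind either of doors 3 and 5 (prior 1/5 each): that door was opened and seen not to hold the prize — ruled out; weight (1/5)·0 = 0 each.
If it is behind door 4 (prior 1/5): the host has 6 equally likely choices, so probability 1/6; weight (1/5)·(1/6) = 1/30.
The weights sum to 1/6.
So P(the car behind door 4 | the host opened door 3 and door 5) = (1/30) / (1/6) = 1/5.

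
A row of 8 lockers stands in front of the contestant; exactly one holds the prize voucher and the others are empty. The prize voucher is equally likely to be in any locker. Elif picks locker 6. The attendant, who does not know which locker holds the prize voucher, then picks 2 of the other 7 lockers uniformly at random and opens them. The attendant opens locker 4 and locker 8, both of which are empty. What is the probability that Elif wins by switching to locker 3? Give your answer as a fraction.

1/6

Because the attendant chose which lockers to open without knowing where the prize voucher is, the choice is independent of the prize location. Learning that none of the 2 opened lockers holds the prize voucher simply rules out those 2 locations and leaves the remaining 6 lockers still equally likely by symmetry.
So P(the prize voucher in locker 3) = 1/6.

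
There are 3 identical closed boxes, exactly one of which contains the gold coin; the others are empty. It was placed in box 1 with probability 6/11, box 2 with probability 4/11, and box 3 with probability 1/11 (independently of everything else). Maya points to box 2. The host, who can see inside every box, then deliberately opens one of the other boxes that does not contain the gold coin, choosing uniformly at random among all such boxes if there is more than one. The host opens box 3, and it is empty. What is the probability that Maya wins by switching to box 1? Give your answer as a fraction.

Apply Bayes' rule, conditioning on where the gold coin actually is.
If it is in box 1 (prior 6/11): the host has no choice, probability 1; weight (6/11)·1 = 6/11.
If it is in box 2 (prior 4/11): the host has 2 equally likely choices, so probability 1/2; weight (4/11)·(1/2) = 2/11.
If it is in box 3 (prior 1/11): the host opened box 3, so this case is ruled out; weight (1/11)·0 = 0.
The weights sum to 8/11.
So P(the gold coin in box 1 | the host opened box 3) = (6/11) / (8/11) = 3/4.

3/4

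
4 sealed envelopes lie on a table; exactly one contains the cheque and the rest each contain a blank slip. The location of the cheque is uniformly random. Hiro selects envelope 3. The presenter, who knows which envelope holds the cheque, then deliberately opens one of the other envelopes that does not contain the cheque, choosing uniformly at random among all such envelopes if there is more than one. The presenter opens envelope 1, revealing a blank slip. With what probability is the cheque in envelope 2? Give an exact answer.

3/8

Apply Bayes' rule, conditioning on where the cheque actually is.
If it is in envelope 1 (prior 1/4): the presenter opened envelope 1, so this case is ruled out; weight (1/4)·0 = 0.
If it is in either of envelopes 2 and 4 (prior 1/4 each): the presenter has 2 equally likely choices, so probability 1/2; weight (1/4)·(1/2) = 1/8 each.
If it is in envelope 3 (prior 1/4): the presenter has 3 equally likely choices, so probability 1/3; weight (1/4)·(1/3) = 1/12.
The weights sum to 1/3.
So P(the cheque in envelope 2 | the presenter opened envelope 1) = (1/8) / (1/3) = 3/8.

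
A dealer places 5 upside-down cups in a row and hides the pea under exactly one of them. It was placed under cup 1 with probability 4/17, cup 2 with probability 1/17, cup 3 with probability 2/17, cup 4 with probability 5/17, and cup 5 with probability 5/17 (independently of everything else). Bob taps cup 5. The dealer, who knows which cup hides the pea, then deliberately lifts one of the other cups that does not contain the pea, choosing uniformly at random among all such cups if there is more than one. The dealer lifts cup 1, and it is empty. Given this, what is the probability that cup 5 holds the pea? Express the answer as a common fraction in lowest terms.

15/47

Condition on the true location of the pea.
If it is under cup 1 (prior 4/17): the dealer opened cup 1, so this case is ruled out; weight (4/17)·0 = 0.
If it is under cup 2 (prior 1/17): the dealer has 3 equally likely choices, so probability 1/3; weight (1/17)·(1/3) = 1/51.
If it is under cup 3 (prior 2/17): the dealer has 3 equally likely choices, so probability 1/3; weight (2/17)·(1/3) = 2/51.
If it is under cup 4 (prior 5/17): the dealer has 3 equally likely choices, so probability 1/3; weight (5/17)·(1/3) = 5/51.
If it is under cup 5 (prior 5/17): the dealer has 4 equally likely choices, so probability 1/4; weight (5/17)·(1/4) = 5/68.
The weights sum to 47/204.
So P(the pea under cup 5 | the dealer opened cup 1) = (5/68) / (47/204) = 15/47.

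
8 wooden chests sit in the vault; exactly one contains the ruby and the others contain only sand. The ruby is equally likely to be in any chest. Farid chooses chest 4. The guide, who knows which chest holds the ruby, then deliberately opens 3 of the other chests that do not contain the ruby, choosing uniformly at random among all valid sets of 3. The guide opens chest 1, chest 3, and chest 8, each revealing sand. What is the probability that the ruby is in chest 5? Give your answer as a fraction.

Apply Bayes' rule, conditioning on where the ruby actually is.
If it is in any of chests 1, 3, and 8 (prior 1/8 each): that chest was opened and seen not to hold the prize — ruled out; weight (1/8)·0 = 0 each.
If it is in any of chests 2, 5, 6, and 7 (prior 1/8 each): the guide has 20 equally likely choices, so probability 1/20; weight (1/8)·(1/20) = 1/160 each.
If it is in chest 4 (prior 1/8): the guide has 35 equally likely choices, so probability 1/35; weight (1/8)·(1/35) = 1/280.
The weights sum to 1/35.
So P(the ruby in chest 5 | the guide opened chest 1, chest 3, and chest 8) = (1/160) / (1/35) = 7/32.

7/32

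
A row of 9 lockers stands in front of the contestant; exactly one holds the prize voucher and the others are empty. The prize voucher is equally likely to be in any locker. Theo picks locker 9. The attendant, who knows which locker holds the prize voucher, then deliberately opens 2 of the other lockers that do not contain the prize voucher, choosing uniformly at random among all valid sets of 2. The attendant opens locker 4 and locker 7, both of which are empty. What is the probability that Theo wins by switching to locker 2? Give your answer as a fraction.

4/27

Condition on the true location of the prize voucher.
If it is in any of lockers 1, 2, 3, 5, 6, and 8 (prior 1/9 each): the attendant has 21 equally likely choices, so probability 1/21; weight (1/9)·(1/21) = 1/189 each.
If it is in either of lockers 4 and 7 (prior 1/9 each): that locker was opened and seen not to hold the prize — ruled out; weight (1/9)·0 = 0 each.
If it is in locker 9 (prior 1/9): the attendant has 28 equally likely choices, so probability 1/28; weight (1/9)·(1/28) = 1/252.
The weights sum to 1/28.
So P(the prize voucher in locker 2 | the attendant opened locker 4 and locker 7) = (1/189) / (1/28) = 4/27.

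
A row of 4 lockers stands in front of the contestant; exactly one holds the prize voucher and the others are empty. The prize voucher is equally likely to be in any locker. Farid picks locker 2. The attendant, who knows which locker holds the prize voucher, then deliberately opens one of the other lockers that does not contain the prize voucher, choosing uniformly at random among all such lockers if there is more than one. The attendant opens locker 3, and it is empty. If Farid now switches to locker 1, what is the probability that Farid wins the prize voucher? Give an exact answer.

Consider each possible location of the prize voucher in turn.
If it is in either of lockers 1 and 4 (prior 1/4 each): the attendant has 2 equally likely choices, so probability 1/2; weight (1/4)·(1/2) = 1/8 each.
If it is in locker 2 (prior 1/4): the attendant has 3 equally likely choices, so probability 1/3; weight (1/4)·(1/3) = 1/12.
If it is in locker 3 (prior 1/4): the attendant opened locker 3, so this case is ruled out; weight (1/4)·0 = 0.
The weights sum to 1/3.
So P(the prize voucher in locker 1 | the attendant opened locker 3) = (1/8) / (1/3) = 3/8.

3/8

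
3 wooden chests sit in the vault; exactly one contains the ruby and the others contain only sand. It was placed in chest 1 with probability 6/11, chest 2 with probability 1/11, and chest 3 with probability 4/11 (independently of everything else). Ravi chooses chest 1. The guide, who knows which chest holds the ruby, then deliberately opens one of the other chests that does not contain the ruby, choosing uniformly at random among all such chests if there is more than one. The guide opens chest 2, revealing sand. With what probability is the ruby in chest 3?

4/7

Apply Bayes' rule, conditioning on where the ruby actually is.
If it is in chest 1 (prior 6/11): the guide has 2 equally likely choices, so probability 1/2; weight (6/11)·(1/2) = 3/11.
If it is in chest 2 (prior 1/11): the guide opened chest 2, so this case is ruled out; weight (1/11)·0 = 0.
If it is in chest 3 (prior 4/11): the guide has no choice, probability 1; weight (4/11)·1 = 4/11.
The weights sum to 7/11.
So P(the ruby in chest 3 | the guide opened chest 2) = (4/11) / (7/11) = 4/7.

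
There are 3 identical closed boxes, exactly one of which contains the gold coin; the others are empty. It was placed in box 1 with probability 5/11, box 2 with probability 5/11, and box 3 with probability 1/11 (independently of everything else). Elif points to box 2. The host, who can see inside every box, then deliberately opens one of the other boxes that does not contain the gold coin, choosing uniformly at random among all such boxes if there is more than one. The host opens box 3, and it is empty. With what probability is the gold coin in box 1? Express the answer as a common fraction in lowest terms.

Consider each possible location of the gold coin in turn.
If it is in box 1 (prior 5/11): the host has no choice, probability 1; weight (5/11)·1 = 5/11.
If it is in box 2 (prior 5/11): the host has 2 equally likely choices, so probability 1/2; weight (5/11)·(1/2) = 5/22.
If it is in box 3 (prior 1/11): the host opened box 3, so this case is ruled out; weight (1/11)·0 = 0.
The weights sum to 15/22.
So P(the gold coin in box 1 | the host opened box 3) = (5/11) / (15/22) = 2/3.

2/3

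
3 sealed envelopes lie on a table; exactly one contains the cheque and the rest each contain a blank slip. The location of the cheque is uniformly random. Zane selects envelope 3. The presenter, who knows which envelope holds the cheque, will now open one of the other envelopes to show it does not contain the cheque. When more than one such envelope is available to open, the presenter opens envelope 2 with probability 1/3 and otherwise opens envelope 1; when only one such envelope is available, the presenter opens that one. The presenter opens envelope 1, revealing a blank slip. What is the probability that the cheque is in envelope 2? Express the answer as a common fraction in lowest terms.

Condition on the true location of the cheque.
If it is in envelope 1 (prior 1/3): the presenter opened envelope 1, so this case is ruled out; weight (1/3)·0 = 0.
If it is in envelope 2 (prior 1/3): only envelope 1 is available, probability 1; weight (1/3)·1 = 1/3.
If it is in envelope 3 (prior 1/3): envelope 2 is available but not opened, probability 2/3; weight (1/3)·(2/3) = 2/9.
The weights sum to 5/9.
So P(the cheque in envelope 2 | the presenter opened envelope 1) = (1/3) / (5/9) = 3/5.

3/5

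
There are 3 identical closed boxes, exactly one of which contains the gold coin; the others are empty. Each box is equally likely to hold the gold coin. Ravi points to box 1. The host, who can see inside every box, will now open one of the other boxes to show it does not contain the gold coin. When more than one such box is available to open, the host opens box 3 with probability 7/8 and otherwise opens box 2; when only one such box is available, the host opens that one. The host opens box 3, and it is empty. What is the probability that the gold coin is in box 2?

8/15

Condition on the true location of the gold coin.
If it is in box 1 (prior 1/3): box 3 is available, opened with probability 7/8; weight (1/3)·(7/8) = 7/24.
If it is in box 2 (prior 1/3): only box 3 is available, probability 1; weight (1/3)·1 = 1/3.
If it is in box 3 (prior 1/3): the host opened box 3, so this case is ruled out; weight (1/3)·0 = 0.
The weights sum to 5/8.
So P(the gold coin in box 2 | the host opened box 3) = (1/3) / (5/8) = 8/15.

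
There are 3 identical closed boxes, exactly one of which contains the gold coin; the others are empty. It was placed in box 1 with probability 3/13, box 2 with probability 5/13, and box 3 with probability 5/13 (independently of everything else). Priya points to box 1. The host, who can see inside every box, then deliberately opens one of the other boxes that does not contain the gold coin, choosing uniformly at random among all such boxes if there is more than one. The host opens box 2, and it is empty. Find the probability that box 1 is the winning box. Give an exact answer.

Condition on the true location of the gold coin.
If it is in box 1 (prior 3/13): the host has 2 equally likely choices, so probability 1/2; weight (3/13)·(1/2) = 3/26.
If it is in box 2 (prior 5/13): the host opened box 2, so this case is ruled out; weight (5/13)·0 = 0.
If it is in box 3 (prior 5/13): the host has no choice, probability 1; weight (5/13)·1 = 5/13.
The weights sum to 1/2.
So P(the gold coin in box 1 | the host opened box 2) = (3/26) / (1/2) = 3/13.

3/13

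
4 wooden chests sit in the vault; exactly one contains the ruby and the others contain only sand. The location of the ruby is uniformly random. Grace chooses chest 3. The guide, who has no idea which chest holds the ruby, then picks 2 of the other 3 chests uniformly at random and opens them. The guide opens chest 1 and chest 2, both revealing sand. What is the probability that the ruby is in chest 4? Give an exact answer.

Apply Bayes' rule, conditioning on where the ruby actually is.
If it is in either of chests 1 and 2 (prior 1/4 each): that chest was opened and seen not to hold the prize — ruled out; weight (1/4)·0 = 0 each.
If it is in either of chests 3 and 4 (prior 1/4 each): the guide picks exactly this set with probability 1/3 regardless, and none is the prize; weight (1/4)·(1/3) = 1/12 each.
The weights sum to 1/6.
So P(the ruby in chest 4 | the guide opened chest 1 and chest 2) = (1/12) / (1/6) = 1/2.

1/2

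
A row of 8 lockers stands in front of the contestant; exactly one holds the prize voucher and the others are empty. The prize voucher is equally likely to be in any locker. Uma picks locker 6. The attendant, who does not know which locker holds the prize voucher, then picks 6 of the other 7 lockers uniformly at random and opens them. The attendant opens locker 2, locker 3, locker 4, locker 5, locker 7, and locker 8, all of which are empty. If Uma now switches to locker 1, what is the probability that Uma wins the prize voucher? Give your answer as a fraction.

1/2

Consider each possible location of the prize voucher in turn.
If it is in either of lockers 1 and 6 (prior 1/8 each): the attendant picks exactly this set with probability 1/7 regardless, and none is the prize; weight (1/8)·(1/7) = 1/56 each.
If it is in any of lockers 2, 3, 4, 5, 7, and 8 (prior 1/8 each): that locker was opened and seen not to hold the prize — ruled out; weight (1/8)·0 = 0 each.
The weights sum to 1/28.
So P(the prize voucher in locker 1 | the attendant opened locker 2, locker 3, locker 4, locker 5, locker 7, and locker 8) = (1/56) / (1/28) = 1/2.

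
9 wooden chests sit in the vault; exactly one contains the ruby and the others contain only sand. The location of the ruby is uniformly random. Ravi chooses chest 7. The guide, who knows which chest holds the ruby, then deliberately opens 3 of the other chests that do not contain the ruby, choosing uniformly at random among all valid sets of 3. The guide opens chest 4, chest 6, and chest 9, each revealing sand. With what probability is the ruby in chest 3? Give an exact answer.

8/45

Consider each possible location of the ruby in turn.
If it is in any of chests 1, 2, 3, 5, and 8 (prior 1/9 each): the guide has 35 equally likely choices, so probability 1/35; weight (1/9)·(1/35) = 1/315 each.
If it is in any of chests 4, 6, and 9 (prior 1/9 each): that chest was opened and seen not to hold the prize — ruled out; weight (1/9)·0 = 0 each.
If it is in chest 7 (prior 1/9): the guide has 56 equally likely choices, so probability 1/56; weight (1/9)·(1/56) = 1/504.
The weights sum to 1/56.
So P(the ruby in chest 3 | the guide opened chest 4, chest 6, and chest 9) = (1/315) / (1/56) = 8/45.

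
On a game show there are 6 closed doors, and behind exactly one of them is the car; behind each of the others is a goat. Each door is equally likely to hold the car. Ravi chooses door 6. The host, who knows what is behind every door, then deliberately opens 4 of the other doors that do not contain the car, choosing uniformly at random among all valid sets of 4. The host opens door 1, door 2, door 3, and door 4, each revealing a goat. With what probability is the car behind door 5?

5/6

Apply Bayes' rule, conditioning on where the car actually is.
If it is behind any of doors 1, 2, 3, and 4 (prior 1/6 each): that door was opened and seen not to hold the prize — ruled out; weight (1/6)·0 = 0 each.
If it is behind door 5 (prior 1/6): the host has no choice, probability 1; weight (1/6)·1 = 1/6.
If it is behind door 6 (prior 1/6): the host has 5 equally likely choices, so probability 1/5; weight (1/6)·(1/5) = 1/30.
The weights sum to 1/5.
So P(the car behind door 5 | the host opened door 1, door 2, door 3, and door 4) = (1/6) / (1/5) = 5/6.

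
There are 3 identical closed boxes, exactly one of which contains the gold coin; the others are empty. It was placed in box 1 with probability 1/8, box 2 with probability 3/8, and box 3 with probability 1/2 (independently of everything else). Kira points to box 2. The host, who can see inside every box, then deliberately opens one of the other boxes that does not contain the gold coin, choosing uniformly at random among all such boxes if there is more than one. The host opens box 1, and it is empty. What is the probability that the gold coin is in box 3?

8/11

Condition on the true location of the gold coin.
If it is in box 1 (prior 1/8): the host opened box 1, so this case is ruled out; weight (1/8)·0 = 0.
If it is in box 2 (prior 3/8): the host has 2 equally likely choices, so probability 1/2; weight (3/8)·(1/2) = 3/16.
If it is in box 3 (prior 1/2): the host has no choice, probability 1; weight (1/2)·1 = 1/2.
The weights sum to 11/16.
So P(the gold coin in box 3 | the host opened box 1) = (1/2) / (11/16) = 8/11.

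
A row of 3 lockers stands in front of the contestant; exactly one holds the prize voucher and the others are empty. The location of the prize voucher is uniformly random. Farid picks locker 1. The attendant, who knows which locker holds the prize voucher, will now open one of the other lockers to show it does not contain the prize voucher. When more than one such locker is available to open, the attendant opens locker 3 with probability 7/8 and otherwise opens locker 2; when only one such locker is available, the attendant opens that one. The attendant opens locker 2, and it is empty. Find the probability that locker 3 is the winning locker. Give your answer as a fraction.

8/9

Apply Bayes' rule, conditioning on where the prize voucher actually is.
If it is in locker 1 (prior 1/3): locker 3 is available but not opened, probability 1/8; weight (1/3)·(1/8) = 1/24.
If it is in locker 2 (prior 1/3): the attendant opened locker 2, so this case is ruled out; weight (1/3)·0 = 0.
If it is in locker 3 (prior 1/3): only locker 2 is available, probability 1; weight (1/3)·1 = 1/3.
The weights sum to 3/8.
So P(the prize voucher in locker 3 | the attendant opened locker 2) = (1/3) / (3/8) = 8/9.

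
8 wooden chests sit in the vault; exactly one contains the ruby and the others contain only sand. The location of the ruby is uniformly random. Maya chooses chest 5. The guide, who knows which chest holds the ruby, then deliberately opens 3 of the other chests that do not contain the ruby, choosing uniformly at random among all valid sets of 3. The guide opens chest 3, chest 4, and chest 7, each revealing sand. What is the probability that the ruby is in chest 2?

7/32

Apply Bayes' rule, conditioning on where the ruby actually is.
If it is in any of chests 1, 2, 6, and 8 (prior 1/8 each): the guide has 20 equally likely choices, so probability 1/20; weight (1/8)·(1/20) = 1/160 each.
If it is in any of chests 3, 4, and 7 (prior 1/8 each): that chest was opened and seen not to hold the prize — ruled out; weight (1/8)·0 = 0 each.
If it is in chest 5 (prior 1/8): the guide has 35 equally likely choices, so probability 1/35; weight (1/8)·(1/35) = 1/280.
The weights sum to 1/35.
So P(the ruby in chest 2 | the guide opened chest 3, chest 4, and chest 7) = (1/160) / (1/35) = 7/32.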